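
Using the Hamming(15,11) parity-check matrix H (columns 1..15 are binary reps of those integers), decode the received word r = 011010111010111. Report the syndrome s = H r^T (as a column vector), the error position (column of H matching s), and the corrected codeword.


s = (0, 1, 0, 1)^T, error position = 5, corrected codeword c = 011000111010111

Compute s = H r^T mod 2 one row at a time:
  s_1 = 1 + 1 + 0 + 1 + 0 + 1 + 1 + 1 = 6 ≡ 0 (mod 2).
  s_2 = 0 + 1 + 0 + 1 + 0 + 1 + 1 + 1 = 5 ≡ 1 (mod 2).
  s_3 = 1 + 1 + 0 + 1 + 0 + 1 + 1 + 1 = 6 ≡ 0 (mod 2).
  s_4 = 0 + 1 + 1 + 1 + 1 + 1 + 1 + 1 = 7 ≡ 1 (mod 2).
s = (0, 1, 0, 1)^T — this equals column 5 of H (binary 0101), so error is at position 5.
Correct: flip bit 5 of r = 011010111010111 to get c = 011000111010111.


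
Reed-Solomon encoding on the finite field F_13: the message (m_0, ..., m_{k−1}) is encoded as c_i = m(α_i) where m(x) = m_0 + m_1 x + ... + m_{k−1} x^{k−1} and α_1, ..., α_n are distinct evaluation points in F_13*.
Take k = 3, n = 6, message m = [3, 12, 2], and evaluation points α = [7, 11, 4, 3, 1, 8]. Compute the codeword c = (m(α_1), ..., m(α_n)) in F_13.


c = [3, 0, 5, 5, 4, 6]

Message polynomial: m(x) = 3 + 12·x + 2·x^2 (mod 13).
For each evaluation point α_i, compute m(α_i) mod 13:
  α_1 = 7: Horner steps 2 → 0 → 3, so m(7) = 3.
  α_2 = 11: Horner steps 2 → 8 → 0, so m(11) = 0.
  α_3 = 4: Horner steps 2 → 7 → 5, so m(4) = 5.
  α_4 = 3: Horner steps 2 → 5 → 5, so m(3) = 5.
  α_5 = 1: Horner steps 2 → 1 → 4, so m(1) = 4.
  α_6 = 8: Horner steps 2 → 2 → 6, so m(8) = 6.
Codeword c = [3, 0, 5, 5, 4, 6] ∈ F_13^6.


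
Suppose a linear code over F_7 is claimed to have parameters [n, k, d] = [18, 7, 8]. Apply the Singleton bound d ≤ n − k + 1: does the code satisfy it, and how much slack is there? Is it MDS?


Singleton RHS = n − k + 1 = 12, slack = 4, bound satisfied, not MDS.

Singleton bound: d ≤ n − k + 1.
Here n = 18, k = 7, so n − k + 1 = 12.
Given d = 8, check d ≤ 12: YES.
Slack = (n − k + 1) − d = 4.
The code is NOT MDS (slack = 4 > 0).
Description: the claimed parameters are [18, 7, 8]_7; such a code would be non-MDS.


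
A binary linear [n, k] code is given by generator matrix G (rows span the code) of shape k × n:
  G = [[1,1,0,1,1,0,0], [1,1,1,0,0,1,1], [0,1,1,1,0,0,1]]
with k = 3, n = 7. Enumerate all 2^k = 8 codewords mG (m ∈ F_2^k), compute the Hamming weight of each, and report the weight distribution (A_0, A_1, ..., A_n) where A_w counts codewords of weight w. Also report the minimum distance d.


Weight distribution: A_0 = 1, A_3 = 2, A_4 = 3, A_5 = 2. Minimum distance d = 3.

Enumerate all 2^3 = 8 messages m ∈ F_2^3.
For each, compute codeword c = mG in F_2^7, then tally its weight.
  m = 000 → c = 0000000, weight = 0.
  m = 100 → c = 1101100, weight = 4.
  m = 010 → c = 1110011, weight = 5.
  m = 110 → c = 0011111, weight = 5.
  m = 001 → c = 0111001, weight = 4.
  m = 101 → c = 1010101, weight = 4.
  m = 011 → c = 1001010, weight = 3.
  m = 111 → c = 0100110, weight = 3.
Tally weights:
  weight 0: 1 codewords.
  weight 3: 2 codewords.
  weight 4: 3 codewords.
  weight 5: 2 codewords.
Minimum distance d = smallest w > 0 with A_w > 0 = 3.
Sanity: Σ A_w = 8 = 2^3 = 8 ✓.


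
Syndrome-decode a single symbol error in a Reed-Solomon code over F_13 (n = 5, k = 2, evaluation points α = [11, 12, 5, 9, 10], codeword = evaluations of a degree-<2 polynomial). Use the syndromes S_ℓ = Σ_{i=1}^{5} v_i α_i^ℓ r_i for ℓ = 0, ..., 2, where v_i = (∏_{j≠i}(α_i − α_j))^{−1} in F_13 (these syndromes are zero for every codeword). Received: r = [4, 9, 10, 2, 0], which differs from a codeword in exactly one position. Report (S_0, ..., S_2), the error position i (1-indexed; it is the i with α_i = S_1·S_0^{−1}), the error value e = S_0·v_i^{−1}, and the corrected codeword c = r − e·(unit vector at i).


S = (6, 1, 11), error at position 1, error magnitude e = 6, c = [11, 9, 10, 2, 0].

Step 1: column multipliers v_i = (∏_{j≠i}(α_i − α_j))^{−1} mod 13.
  i = 1 (α = 11): (11−12)(11−5)(11−9)(11−10) = (−1)·6·2·1 = −12 ≡ 1, so v_1 = 1^{−1} = 1 (mod 13).
  i = 2 (α = 12): (12−11)(12−5)(12−9)(12−10) = 1·7·3·2 = 42 ≡ 3, so v_2 = 3^{−1} = 9 (mod 13).
  i = 3 (α = 5): (5−11)(5−12)(5−9)(5−10) = (−6)·(−7)·(−4)·(−5) = 840 ≡ 8, so v_3 = 8^{−1} = 5 (mod 13).
  i = 4 (α = 9): (9−11)(9−12)(9−5)(9−10) = (−2)·(−3)·4·(−1) = −24 ≡ 2, so v_4 = 2^{−1} = 7 (mod 13).
  i = 5 (α = 10): (10−11)(10−12)(10−5)(10−9) = (−1)·(−2)·5·1 = 10 ≡ 10, so v_5 = 10^{−1} = 4 (mod 13).
  v = [1, 9, 5, 7, 4].
Step 2: syndromes of r = [4, 9, 10, 2, 0] (all sums mod 13).
  S_0 = Σ v_i r_i = 1·4 + 9·9 + 5·10 + 7·2 + 4·0 = 149 ≡ 6.
  S_1 = Σ v_i α_i r_i = 1·11·4 + 9·12·9 + 5·5·10 + 7·9·2 + 4·10·0 = 1392 ≡ 1.
  α_i^2 mod 13 = [4, 1, 12, 3, 9].
  S_2 = Σ v_i α_i^2 r_i = 1·4·4 + 9·1·9 + 5·12·10 + 7·3·2 + 4·9·0 = 739 ≡ 11.
  S = (6, 1, 11) ≠ 0, so r is not a codeword (an error is present).
Step 3: locate the error. For a single error e at position i, S_ℓ = v_i·e·α_i^ℓ, so α_err = S_1/S_0.
  S_0^{−1} = 6^{−1} = 11 (mod 13), so α_err = 1·11 = 11 ≡ 11 = α_1. Error position i = 1.
  Consistency check: S_2/S_1 = 11·1 = 11 ≡ 11 = α_err ✓ (single-error assumption holds).
Step 4: error magnitude e = S_0/v_1 = S_0·∏_{j≠1}(α_1 − α_j) = 6·1 = 6 ≡ 6 (mod 13).
Step 5: correct position 1: c_1 = r_1 − e = 4 − 6 ≡ 11 (mod 13). Hence c = [11, 9, 10, 2, 0].
  Check: interpolating c through the α_i gives m(x) = 7 + 11·x (degree < 2) with m(α_i) = c_i for every i, so c is indeed a codeword.


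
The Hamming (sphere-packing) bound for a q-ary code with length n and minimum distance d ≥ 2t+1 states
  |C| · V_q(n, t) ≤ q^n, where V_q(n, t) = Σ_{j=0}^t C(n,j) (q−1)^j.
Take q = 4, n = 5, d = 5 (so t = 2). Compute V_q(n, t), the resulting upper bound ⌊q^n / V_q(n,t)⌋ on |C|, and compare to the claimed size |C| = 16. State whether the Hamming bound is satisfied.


V_q(n, t) = 106, q^n = 1024, Hamming bound = 9, |C| = 16 > bound (violated).

Step 1: Compute V_q(n, t) = Σ_{j=0}^2 C(n, j) (q−1)^j.
  j = 0: C(5,0)·(3)^0 = 1·1 = 1.
  j = 1: C(5,1)·(3)^1 = 5·3 = 15.
  j = 2: C(5,2)·(3)^2 = 10·9 = 90.
  V_q(n, t) = 1 + 15 + 90 = 106.
Step 2: q^n = 4^5 = 1024.
Step 3: Hamming bound ⌊q^n / V_q(n,t)⌋ = ⌊1024/106⌋ = 9.
Step 4: Compare |C| = 16 to 9: violated.
The claimed |C| lies above the Hamming bound, so no 4-ary code of length 5 with d ≥ 5 can have 16 codewords.


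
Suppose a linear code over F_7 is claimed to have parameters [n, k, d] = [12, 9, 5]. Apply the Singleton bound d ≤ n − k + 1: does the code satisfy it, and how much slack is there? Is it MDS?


Singleton RHS = n − k + 1 = 4, slack = -1, bound violated (no such code; not MDS).

Singleton bound: d ≤ n − k + 1.
Here n = 12, k = 9, so n − k + 1 = 4.
Given d = 5, check d ≤ 4: NO.
Slack = (n − k + 1) − d = -1.
The slack is negative: d = 5 exceeds n − k + 1 = 4 by 1, so the Singleton bound is violated and no linear [12, 9, 5]_7 code can exist. In particular it is not MDS (MDS requires d = n − k + 1 exactly).
Description: the claimed parameters are [12, 9, 5]_7; such a code would be impossible (violates the Singleton bound).


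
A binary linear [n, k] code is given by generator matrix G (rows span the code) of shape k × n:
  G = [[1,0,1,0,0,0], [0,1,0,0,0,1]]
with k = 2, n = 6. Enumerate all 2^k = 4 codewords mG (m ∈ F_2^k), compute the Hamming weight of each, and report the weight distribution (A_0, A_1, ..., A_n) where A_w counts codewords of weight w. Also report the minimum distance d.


Weight distribution: A_0 = 1, A_2 = 2, A_4 = 1. Minimum distance d = 2.

Enumerate all 2^2 = 4 messages m ∈ F_2^2.
For each, compute codeword c = mG in F_2^6, then tally its weight.
  m = 00 → c = 000000, weight = 0.
  m = 10 → c = 101000, weight = 2.
  m = 01 → c = 010001, weight = 2.
  m = 11 → c = 111001, weight = 4.
Tally weights:
  weight 0: 1 codewords.
  weight 2: 2 codewords.
  weight 4: 1 codewords.
Minimum distance d = smallest w > 0 with A_w > 0 = 2.
Sanity: Σ A_w = 4 = 2^2 = 4 ✓.


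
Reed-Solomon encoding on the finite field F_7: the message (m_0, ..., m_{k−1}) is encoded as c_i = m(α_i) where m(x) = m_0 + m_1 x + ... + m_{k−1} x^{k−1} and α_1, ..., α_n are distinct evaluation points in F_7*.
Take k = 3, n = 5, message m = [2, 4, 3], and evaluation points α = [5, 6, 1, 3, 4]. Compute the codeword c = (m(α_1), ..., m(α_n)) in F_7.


c = [6, 1, 2, 6, 3]

Message polynomial: m(x) = 2 + 4·x + 3·x^2 (mod 7).
For each evaluation point α_i, compute m(α_i) mod 7:
  α_1 = 5: Horner steps 3 → 5 → 6, so m(5) = 6.
  α_2 = 6: Horner steps 3 → 1 → 1, so m(6) = 1.
  α_3 = 1: Horner steps 3 → 0 → 2, so m(1) = 2.
  α_4 = 3: Horner steps 3 → 6 → 6, so m(3) = 6.
  α_5 = 4: Horner steps 3 → 2 → 3, so m(4) = 3.
Codeword c = [6, 1, 2, 6, 3] ∈ F_7^5.


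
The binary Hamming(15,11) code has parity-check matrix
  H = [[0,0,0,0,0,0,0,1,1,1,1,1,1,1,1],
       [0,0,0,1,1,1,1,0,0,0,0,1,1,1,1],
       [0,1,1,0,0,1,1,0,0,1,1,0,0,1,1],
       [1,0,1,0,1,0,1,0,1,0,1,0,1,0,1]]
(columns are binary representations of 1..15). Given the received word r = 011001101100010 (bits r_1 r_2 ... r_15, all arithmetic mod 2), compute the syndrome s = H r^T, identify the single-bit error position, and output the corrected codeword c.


s = (1, 1, 0, 1)^T, error position = 13, corrected codeword c = 011001101100110

Compute s = H r^T mod 2 one row at a time:
  s_1 = 0 + 1 + 1 + 0 + 0 + 0 + 1 + 0 = 3 ≡ 1 (mod 2).
  s_2 = 0 + 0 + 1 + 1 + 0 + 0 + 1 + 0 = 3 ≡ 1 (mod 2).
  s_3 = 1 + 1 + 1 + 1 + 1 + 0 + 1 + 0 = 6 ≡ 0 (mod 2).
  s_4 = 0 + 1 + 0 + 1 + 1 + 0 + 0 + 0 = 3 ≡ 1 (mod 2).
s = (1, 1, 0, 1)^T — this equals column 13 of H (binary 1101), so error is at position 13.
Correct: flip bit 13 of r = 011001101100010 to get c = 011001101100110.


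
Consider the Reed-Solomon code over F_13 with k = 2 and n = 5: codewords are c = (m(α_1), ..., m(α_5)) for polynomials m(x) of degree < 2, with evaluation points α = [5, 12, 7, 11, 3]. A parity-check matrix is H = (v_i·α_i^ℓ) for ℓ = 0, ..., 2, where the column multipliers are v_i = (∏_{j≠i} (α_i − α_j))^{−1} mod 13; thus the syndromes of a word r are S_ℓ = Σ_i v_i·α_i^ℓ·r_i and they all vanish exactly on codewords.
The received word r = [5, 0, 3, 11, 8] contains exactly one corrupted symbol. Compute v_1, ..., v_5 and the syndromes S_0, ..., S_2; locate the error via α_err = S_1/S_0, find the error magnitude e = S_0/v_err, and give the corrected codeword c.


S = (6, 4, 7), error at position 1, error magnitude e = 6, c = [12, 0, 3, 11, 8].

Step 1: column multipliers v_i = (∏_{j≠i}(α_i − α_j))^{−1} mod 13.
  i = 1 (α = 5): (5−12)(5−7)(5−11)(5−3) = (−7)·(−2)·(−6)·2 = −168 ≡ 1, so v_1 = 1^{−1} = 1 (mod 13).
  i = 2 (α = 12): (12−5)(12−7)(12−11)(12−3) = 7·5·1·9 = 315 ≡ 3, so v_2 = 3^{−1} = 9 (mod 13).
  i = 3 (α = 7): (7−5)(7−12)(7−11)(7−3) = 2·(−5)·(−4)·4 = 160 ≡ 4, so v_3 = 4^{−1} = 10 (mod 13).
  i = 4 (α = 11): (11−5)(11−12)(11−7)(11−3) = 6·(−1)·4·8 = −192 ≡ 3, so v_4 = 3^{−1} = 9 (mod 13).
  i = 5 (α = 3): (3−5)(3−12)(3−7)(3−11) = (−2)·(−9)·(−4)·(−8) = 576 ≡ 4, so v_5 = 4^{−1} = 10 (mod 13).
  v = [1, 9, 10, 9, 10].
Step 2: syndromes of r = [5, 0, 3, 11, 8] (all sums mod 13).
  S_0 = Σ v_i r_i = 1·5 + 9·0 + 10·3 + 9·11 + 10·8 = 214 ≡ 6.
  S_1 = Σ v_i α_i r_i = 1·5·5 + 9·12·0 + 10·7·3 + 9·11·11 + 10·3·8 = 1564 ≡ 4.
  α_i^2 mod 13 = [12, 1, 10, 4, 9].
  S_2 = Σ v_i α_i^2 r_i = 1·12·5 + 9·1·0 + 10·10·3 + 9·4·11 + 10·9·8 = 1476 ≡ 7.
  S = (6, 4, 7) ≠ 0, so r is not a codeword (an error is present).
Step 3: locate the error. For a single error e at position i, S_ℓ = v_i·e·α_i^ℓ, so α_err = S_1/S_0.
  S_0^{−1} = 6^{−1} = 11 (mod 13), so α_err = 4·11 = 44 ≡ 5 = α_1. Error position i = 1.
  Consistency check: S_2/S_1 = 7·10 = 70 ≡ 5 = α_err ✓ (single-error assumption holds).
Step 4: error magnitude e = S_0/v_1 = S_0·∏_{j≠1}(α_1 − α_j) = 6·1 = 6 ≡ 6 (mod 13).
Step 5: correct position 1: c_1 = r_1 − e = 5 − 6 ≡ 12 (mod 13). Hence c = [12, 0, 3, 11, 8].
  Check: interpolating c through the α_i gives m(x) = 2 + 2·x (degree < 2) with m(α_i) = c_i for every i, so c is indeed a codeword.


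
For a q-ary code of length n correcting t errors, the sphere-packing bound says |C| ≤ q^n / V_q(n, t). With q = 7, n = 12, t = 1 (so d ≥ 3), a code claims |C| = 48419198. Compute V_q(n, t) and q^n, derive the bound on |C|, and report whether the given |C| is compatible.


V_q(n, t) = 73, q^n = 13841287201, Hamming bound = 189606673, |C| = 48419198 ≤ bound (satisfied).

Step 1: Compute V_q(n, t) = Σ_{j=0}^1 C(n, j) (q−1)^j.
  j = 0: C(12,0)·(6)^0 = 1·1 = 1.
  j = 1: C(12,1)·(6)^1 = 12·6 = 72.
  V_q(n, t) = 1 + 72 = 73.
Step 2: q^n = 7^12 = 13841287201.
Step 3: Hamming bound ⌊q^n / V_q(n,t)⌋ = ⌊13841287201/73⌋ = 189606673.
Step 4: Compare |C| = 48419198 to 189606673: satisfied.
The claimed |C| lies below the Hamming bound.


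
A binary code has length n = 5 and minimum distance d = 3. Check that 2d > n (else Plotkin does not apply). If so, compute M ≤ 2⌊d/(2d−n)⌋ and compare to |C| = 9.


Plotkin bound M ≤ 6; given |C| = 9 > bound (violated).

Check applicability: 2d = 6, n = 5.
2d − n = 1 > 0, so Plotkin applies.
Compute d/(2d−n) = 3/1 ≈ 3.0000.
⌊d/(2d−n)⌋ = 3.
Plotkin bound: M ≤ 2·3 = 6.
Given |C| = 9, check: VIOLATED.
This |C| is above the Plotkin bound, so no binary code with n = 5, d = 3 and 9 codewords exists.


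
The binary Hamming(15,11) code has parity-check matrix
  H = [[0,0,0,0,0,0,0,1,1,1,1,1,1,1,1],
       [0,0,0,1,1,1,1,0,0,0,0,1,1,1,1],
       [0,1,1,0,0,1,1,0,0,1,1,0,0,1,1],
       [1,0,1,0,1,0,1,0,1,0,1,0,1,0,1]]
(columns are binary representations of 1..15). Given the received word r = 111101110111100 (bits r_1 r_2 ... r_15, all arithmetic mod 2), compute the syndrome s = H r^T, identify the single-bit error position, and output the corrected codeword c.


s = (1, 1, 0, 1)^T, error position = 13, corrected codeword c = 111101110111000

Compute s = H r^T mod 2 one row at a time:
  s_1 = 1 + 0 + 1 + 1 + 1 + 1 + 0 + 0 = 5 ≡ 1 (mod 2).
  s_2 = 1 + 0 + 1 + 1 + 1 + 1 + 0 + 0 = 5 ≡ 1 (mod 2).
  s_3 = 1 + 1 + 1 + 1 + 1 + 1 + 0 + 0 = 6 ≡ 0 (mod 2).
  s_4 = 1 + 1 + 0 + 1 + 0 + 1 + 1 + 0 = 5 ≡ 1 (mod 2).
s = (1, 1, 0, 1)^T — this equals column 13 of H (binary 1101), so error is at position 13.
Correct: flip bit 13 of r = 111101110111100 to get c = 111101110111000.


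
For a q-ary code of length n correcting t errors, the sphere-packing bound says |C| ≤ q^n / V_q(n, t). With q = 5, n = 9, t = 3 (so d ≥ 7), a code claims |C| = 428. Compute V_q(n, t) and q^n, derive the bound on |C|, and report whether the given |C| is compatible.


V_q(n, t) = 5989, q^n = 1953125, Hamming bound = 326, |C| = 428 > bound (violated).

Step 1: Compute V_q(n, t) = Σ_{j=0}^3 C(n, j) (q−1)^j.
  j = 0: C(9,0)·(4)^0 = 1·1 = 1.
  j = 1: C(9,1)·(4)^1 = 9·4 = 36.
  j = 2: C(9,2)·(4)^2 = 36·16 = 576.
  j = 3: C(9,3)·(4)^3 = 84·64 = 5376.
  V_q(n, t) = 1 + 36 + 576 + 5376 = 5989.
Step 2: q^n = 5^9 = 1953125.
Step 3: Hamming bound ⌊q^n / V_q(n,t)⌋ = ⌊1953125/5989⌋ = 326.
Step 4: Compare |C| = 428 to 326: violated.
The claimed |C| lies above the Hamming bound, so no 5-ary code of length 9 with d ≥ 7 can have 428 codewords.


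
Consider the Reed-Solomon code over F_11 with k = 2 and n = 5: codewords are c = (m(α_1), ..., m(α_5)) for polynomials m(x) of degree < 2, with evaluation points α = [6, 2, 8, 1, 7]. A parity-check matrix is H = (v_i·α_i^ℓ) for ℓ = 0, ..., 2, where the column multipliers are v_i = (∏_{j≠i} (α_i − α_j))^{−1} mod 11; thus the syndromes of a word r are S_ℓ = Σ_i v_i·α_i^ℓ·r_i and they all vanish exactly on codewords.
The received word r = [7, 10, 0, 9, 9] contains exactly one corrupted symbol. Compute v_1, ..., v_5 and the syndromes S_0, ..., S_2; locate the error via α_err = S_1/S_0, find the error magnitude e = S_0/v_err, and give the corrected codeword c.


S = (1, 1, 1), error at position 4, error magnitude e = 1, c = [7, 10, 0, 8, 9].

Step 1: column multipliers v_i = (∏_{j≠i}(α_i − α_j))^{−1} mod 11.
  i = 1 (α = 6): (6−2)(6−8)(6−1)(6−7) = 4·(−2)·5·(−1) = 40 ≡ 7, so v_1 = 7^{−1} = 8 (mod 11).
  i = 2 (α = 2): (2−6)(2−8)(2−1)(2−7) = (−4)·(−6)·1·(−5) = −120 ≡ 1, so v_2 = 1^{−1} = 1 (mod 11).
  i = 3 (α = 8): (8−6)(8−2)(8−1)(8−7) = 2·6·7·1 = 84 ≡ 7, so v_3 = 7^{−1} = 8 (mod 11).
  i = 4 (α = 1): (1−6)(1−2)(1−8)(1−7) = (−5)·(−1)·(−7)·(−6) = 210 ≡ 1, so v_4 = 1^{−1} = 1 (mod 11).
  i = 5 (α = 7): (7−6)(7−2)(7−8)(7−1) = 1·5·(−1)·6 = −30 ≡ 3, so v_5 = 3^{−1} = 4 (mod 11).
  v = [8, 1, 8, 1, 4].
Step 2: syndromes of r = [7, 10, 0, 9, 9] (all sums mod 11).
  S_0 = Σ v_i r_i = 8·7 + 1·10 + 8·0 + 1·9 + 4·9 = 111 ≡ 1.
  S_1 = Σ v_i α_i r_i = 8·6·7 + 1·2·10 + 8·8·0 + 1·1·9 + 4·7·9 = 617 ≡ 1.
  α_i^2 mod 11 = [3, 4, 9, 1, 5].
  S_2 = Σ v_i α_i^2 r_i = 8·3·7 + 1·4·10 + 8·9·0 + 1·1·9 + 4·5·9 = 397 ≡ 1.
  S = (1, 1, 1) ≠ 0, so r is not a codeword (an error is present).
Step 3: locate the error. For a single error e at position i, S_ℓ = v_i·e·α_i^ℓ, so α_err = S_1/S_0.
  S_0^{−1} = 1^{−1} = 1 (mod 11), so α_err = 1·1 = 1 ≡ 1 = α_4. Error position i = 4.
  Consistency check: S_2/S_1 = 1·1 = 1 ≡ 1 = α_err ✓ (single-error assumption holds).
Step 4: error magnitude e = S_0/v_4 = S_0·∏_{j≠4}(α_4 − α_j) = 1·1 = 1 ≡ 1 (mod 11).
Step 5: correct position 4: c_4 = r_4 − e = 9 − 1 ≡ 8 (mod 11). Hence c = [7, 10, 0, 8, 9].
  Check: interpolating c through the α_i gives m(x) = 6 + 2·x (degree < 2) with m(α_i) = c_i for every i, so c is indeed a codeword.


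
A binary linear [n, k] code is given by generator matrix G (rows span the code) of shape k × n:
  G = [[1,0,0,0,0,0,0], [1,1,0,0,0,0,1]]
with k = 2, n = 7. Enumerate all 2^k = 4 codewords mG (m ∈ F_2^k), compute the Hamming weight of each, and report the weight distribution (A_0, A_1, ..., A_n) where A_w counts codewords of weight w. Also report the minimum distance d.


Weight distribution: A_0 = 1, A_1 = 1, A_2 = 1, A_3 = 1. Minimum distance d = 1.

Enumerate all 2^2 = 4 messages m ∈ F_2^2.
For each, compute codeword c = mG in F_2^7, then tally its weight.
  m = 00 → c = 0000000, weight = 0.
  m = 10 → c = 1000000, weight = 1.
  m = 01 → c = 1100001, weight = 3.
  m = 11 → c = 0100001, weight = 2.
Tally weights:
  weight 0: 1 codewords.
  weight 1: 1 codewords.
  weight 2: 1 codewords.
  weight 3: 1 codewords.
Minimum distance d = smallest w > 0 with A_w > 0 = 1.
Sanity: Σ A_w = 4 = 2^2 = 4 ✓.


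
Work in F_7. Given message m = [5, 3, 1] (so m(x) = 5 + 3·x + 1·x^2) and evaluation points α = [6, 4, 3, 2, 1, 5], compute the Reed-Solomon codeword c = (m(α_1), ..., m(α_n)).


c = [3, 5, 2, 1, 2, 3]

Message polynomial: m(x) = 5 + 3·x + 1·x^2 (mod 7).
For each evaluation point α_i, compute m(α_i) mod 7:
  α_1 = 6: Horner steps 1 → 2 → 3, so m(6) = 3.
  α_2 = 4: Horner steps 1 → 0 → 5, so m(4) = 5.
  α_3 = 3: Horner steps 1 → 6 → 2, so m(3) = 2.
  α_4 = 2: Horner steps 1 → 5 → 1, so m(2) = 1.
  α_5 = 1: Horner steps 1 → 4 → 2, so m(1) = 2.
  α_6 = 5: Horner steps 1 → 1 → 3, so m(5) = 3.
Codeword c = [3, 5, 2, 1, 2, 3] ∈ F_7^6.


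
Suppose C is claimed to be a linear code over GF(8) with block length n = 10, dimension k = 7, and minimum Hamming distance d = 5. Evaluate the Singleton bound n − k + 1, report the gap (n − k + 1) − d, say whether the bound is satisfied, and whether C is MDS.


Singleton RHS = n − k + 1 = 4, slack = -1, bound violated (no such code; not MDS).

Singleton bound: d ≤ n − k + 1.
Here n = 10, k = 7, so n − k + 1 = 4.
Given d = 5, check d ≤ 4: NO.
Slack = (n − k + 1) − d = -1.
The slack is negative: d = 5 exceeds n − k + 1 = 4 by 1, so the Singleton bound is violated and no linear [10, 7, 5]_8 code can exist. In particular it is not MDS (MDS requires d = n − k + 1 exactly).
Description: the claimed parameters are [10, 7, 5]_8; such a code would be impossible (violates the Singleton bound).


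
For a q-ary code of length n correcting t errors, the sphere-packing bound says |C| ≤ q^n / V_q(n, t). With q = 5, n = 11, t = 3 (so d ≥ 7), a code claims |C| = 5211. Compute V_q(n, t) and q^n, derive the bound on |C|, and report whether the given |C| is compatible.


V_q(n, t) = 11485, q^n = 48828125, Hamming bound = 4251, |C| = 5211 > bound (violated).

Step 1: Compute V_q(n, t) = Σ_{j=0}^3 C(n, j) (q−1)^j.
  j = 0: C(11,0)·(4)^0 = 1·1 = 1.
  j = 1: C(11,1)·(4)^1 = 11·4 = 44.
  j = 2: C(11,2)·(4)^2 = 55·16 = 880.
  j = 3: C(11,3)·(4)^3 = 165·64 = 10560.
  V_q(n, t) = 1 + 44 + 880 + 10560 = 11485.
Step 2: q^n = 5^11 = 48828125.
Step 3: Hamming bound ⌊q^n / V_q(n,t)⌋ = ⌊48828125/11485⌋ = 4251.
Step 4: Compare |C| = 5211 to 4251: violated.
The claimed |C| lies above the Hamming bound, so no 5-ary code of length 11 with d ≥ 7 can have 5211 codewords.


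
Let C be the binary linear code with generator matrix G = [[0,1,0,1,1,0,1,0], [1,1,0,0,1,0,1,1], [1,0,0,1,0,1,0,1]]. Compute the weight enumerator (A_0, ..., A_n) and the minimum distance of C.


Weight distribution: A_0 = 1, A_1 = 1, A_3 = 1, A_4 = 2, A_5 = 2, A_6 = 1. Minimum distance d = 1.

Enumerate all 2^3 = 8 messages m ∈ F_2^3.
For each, compute codeword c = mG in F_2^8, then tally its weight.
  m = 000 → c = 00000000, weight = 0.
  m = 100 → c = 01011010, weight = 4.
  m = 010 → c = 11001011, weight = 5.
  m = 110 → c = 10010001, weight = 3.
  m = 001 → c = 10010101, weight = 4.
  m = 101 → c = 11001111, weight = 6.
  m = 011 → c = 01011110, weight = 5.
  m = 111 → c = 00000100, weight = 1.
Tally weights:
  weight 0: 1 codewords.
  weight 1: 1 codewords.
  weight 3: 1 codewords.
  weight 4: 2 codewords.
  weight 5: 2 codewords.
  weight 6: 1 codewords.
Minimum distance d = smallest w > 0 with A_w > 0 = 1.
Sanity: Σ A_w = 8 = 2^3 = 8 ✓.


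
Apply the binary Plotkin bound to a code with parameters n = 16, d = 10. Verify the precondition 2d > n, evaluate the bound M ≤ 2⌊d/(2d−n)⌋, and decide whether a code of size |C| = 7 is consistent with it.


Plotkin bound M ≤ 4; given |C| = 7 > bound (violated).

Check applicability: 2d = 20, n = 16.
2d − n = 4 > 0, so Plotkin applies.
Compute d/(2d−n) = 10/4 ≈ 2.5000.
⌊d/(2d−n)⌋ = 2.
Plotkin bound: M ≤ 2·2 = 4.
Given |C| = 7, check: VIOLATED.
This |C| is above the Plotkin bound, so no binary code with n = 16, d = 10 and 7 codewords exists.


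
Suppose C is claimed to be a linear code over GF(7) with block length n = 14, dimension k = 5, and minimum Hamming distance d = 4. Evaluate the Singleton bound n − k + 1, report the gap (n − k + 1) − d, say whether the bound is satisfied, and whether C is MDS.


Singleton RHS = n − k + 1 = 10, slack = 6, bound satisfied, not MDS.

Singleton bound: d ≤ n − k + 1.
Here n = 14, k = 5, so n − k + 1 = 10.
Given d = 4, check d ≤ 10: YES.
Slack = (n − k + 1) − d = 6.
The code is NOT MDS (slack = 6 > 0).
Description: the claimed parameters are [14, 5, 4]_7; such a code would be non-MDS.


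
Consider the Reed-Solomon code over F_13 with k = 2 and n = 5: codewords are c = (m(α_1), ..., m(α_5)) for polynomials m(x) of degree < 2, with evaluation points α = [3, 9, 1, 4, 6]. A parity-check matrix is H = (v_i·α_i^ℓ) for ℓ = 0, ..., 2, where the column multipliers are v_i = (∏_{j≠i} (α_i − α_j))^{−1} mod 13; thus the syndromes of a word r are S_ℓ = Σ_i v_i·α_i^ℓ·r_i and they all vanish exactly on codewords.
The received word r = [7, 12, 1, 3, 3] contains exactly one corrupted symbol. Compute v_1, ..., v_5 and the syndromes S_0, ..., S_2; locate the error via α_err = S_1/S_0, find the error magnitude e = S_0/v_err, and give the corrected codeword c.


S = (8, 6, 11), error at position 4, error magnitude e = 6, c = [7, 12, 1, 10, 3].

Step 1: column multipliers v_i = (∏_{j≠i}(α_i − α_j))^{−1} mod 13.
  i = 1 (α = 3): (3−9)(3−1)(3−4)(3−6) = (−6)·2·(−1)·(−3) = −36 ≡ 3, so v_1 = 3^{−1} = 9 (mod 13).
  i = 2 (α = 9): (9−3)(9−1)(9−4)(9−6) = 6·8·5·3 = 720 ≡ 5, so v_2 = 5^{−1} = 8 (mod 13).
  i = 3 (α = 1): (1−3)(1−9)(1−4)(1−6) = (−2)·(−8)·(−3)·(−5) = 240 ≡ 6, so v_3 = 6^{−1} = 11 (mod 13).
  i = 4 (α = 4): (4−3)(4−9)(4−1)(4−6) = 1·(−5)·3·(−2) = 30 ≡ 4, so v_4 = 4^{−1} = 10 (mod 13).
  i = 5 (α = 6): (6−3)(6−9)(6−1)(6−4) = 3·(−3)·5·2 = −90 ≡ 1, so v_5 = 1^{−1} = 1 (mod 13).
  v = [9, 8, 11, 10, 1].
Step 2: syndromes of r = [7, 12, 1, 3, 3] (all sums mod 13).
  S_0 = Σ v_i r_i = 9·7 + 8·12 + 11·1 + 10·3 + 1·3 = 203 ≡ 8.
  S_1 = Σ v_i α_i r_i = 9·3·7 + 8·9·12 + 11·1·1 + 10·4·3 + 1·6·3 = 1202 ≡ 6.
  α_i^2 mod 13 = [9, 3, 1, 3, 10].
  S_2 = Σ v_i α_i^2 r_i = 9·9·7 + 8·3·12 + 11·1·1 + 10·3·3 + 1·10·3 = 986 ≡ 11.
  S = (8, 6, 11) ≠ 0, so r is not a codeword (an error is present).
Step 3: locate the error. For a single error e at position i, S_ℓ = v_i·e·α_i^ℓ, so α_err = S_1/S_0.
  S_0^{−1} = 8^{−1} = 5 (mod 13), so α_err = 6·5 = 30 ≡ 4 = α_4. Error position i = 4.
  Consistency check: S_2/S_1 = 11·11 = 121 ≡ 4 = α_err ✓ (single-error assumption holds).
Step 4: error magnitude e = S_0/v_4 = S_0·∏_{j≠4}(α_4 − α_j) = 8·4 = 32 ≡ 6 (mod 13).
Step 5: correct position 4: c_4 = r_4 − e = 3 − 6 ≡ 10 (mod 13). Hence c = [7, 12, 1, 10, 3].
  Check: interpolating c through the α_i gives m(x) = 11 + 3·x (degree < 2) with m(α_i) = c_i for every i, so c is indeed a codeword.


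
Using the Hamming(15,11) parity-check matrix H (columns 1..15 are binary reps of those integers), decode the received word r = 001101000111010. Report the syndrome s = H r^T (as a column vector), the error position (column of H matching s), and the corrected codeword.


s = (0, 0, 1, 0)^T, error position = 2, corrected codeword c = 011101000111010

Compute s = H r^T mod 2 one row at a time:
  s_1 = 0 + 0 + 1 + 1 + 1 + 0 + 1 + 0 = 4 ≡ 0 (mod 2).
  s_2 = 1 + 0 + 1 + 0 + 1 + 0 + 1 + 0 = 4 ≡ 0 (mod 2).
  s_3 = 0 + 1 + 1 + 0 + 1 + 1 + 1 + 0 = 5 ≡ 1 (mod 2).
  s_4 = 0 + 1 + 0 + 0 + 0 + 1 + 0 + 0 = 2 ≡ 0 (mod 2).
s = (0, 0, 1, 0)^T — this equals column 2 of H (binary 0010), so error is at position 2.
Correct: flip bit 2 of r = 001101000111010 to get c = 011101000111010.


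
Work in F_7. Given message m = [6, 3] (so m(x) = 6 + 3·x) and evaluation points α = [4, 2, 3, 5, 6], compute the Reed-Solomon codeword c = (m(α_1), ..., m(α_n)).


c = [4, 5, 1, 0, 3]

Message polynomial: m(x) = 6 + 3·x (mod 7).
For each evaluation point α_i, compute m(α_i) mod 7:
  α_1 = 4: Horner steps 3 → 4, so m(4) = 4.
  α_2 = 2: Horner steps 3 → 5, so m(2) = 5.
  α_3 = 3: Horner steps 3 → 1, so m(3) = 1.
  α_4 = 5: Horner steps 3 → 0, so m(5) = 0.
  α_5 = 6: Horner steps 3 → 3, so m(6) = 3.
Codeword c = [4, 5, 1, 0, 3] ∈ F_7^5.


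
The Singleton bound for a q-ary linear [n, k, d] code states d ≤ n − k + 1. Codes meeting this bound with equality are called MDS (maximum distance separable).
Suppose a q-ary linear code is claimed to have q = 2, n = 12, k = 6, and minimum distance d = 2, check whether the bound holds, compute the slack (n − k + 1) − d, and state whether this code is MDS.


Singleton RHS = n − k + 1 = 7, slack = 5, bound satisfied, not MDS.

Singleton bound: d ≤ n − k + 1.
Here n = 12, k = 6, so n − k + 1 = 7.
Given d = 2, check d ≤ 7: YES.
Slack = (n − k + 1) − d = 5.
The code is NOT MDS (slack = 5 > 0).
Description: the claimed parameters are [12, 6, 2]_2; such a code would be non-MDS.


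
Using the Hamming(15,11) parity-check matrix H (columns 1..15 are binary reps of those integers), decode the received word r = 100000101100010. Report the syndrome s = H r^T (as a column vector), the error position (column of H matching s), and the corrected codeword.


s = (1, 0, 1, 1)^T, error position = 11, corrected codeword c = 100000101110010

Compute s = H r^T mod 2 one row at a time:
  s_1 = 0 + 1 + 1 + 0 + 0 + 0 + 1 + 0 = 3 ≡ 1 (mod 2).
  s_2 = 0 + 0 + 0 + 1 + 0 + 0 + 1 + 0 = 2 ≡ 0 (mod 2).
  s_3 = 0 + 0 + 0 + 1 + 1 + 0 + 1 + 0 = 3 ≡ 1 (mod 2).
  s_4 = 1 + 0 + 0 + 1 + 1 + 0 + 0 + 0 = 3 ≡ 1 (mod 2).
s = (1, 0, 1, 1)^T — this equals column 11 of H (binary 1011), so error is at position 11.
Correct: flip bit 11 of r = 100000101100010 to get c = 100000101110010.


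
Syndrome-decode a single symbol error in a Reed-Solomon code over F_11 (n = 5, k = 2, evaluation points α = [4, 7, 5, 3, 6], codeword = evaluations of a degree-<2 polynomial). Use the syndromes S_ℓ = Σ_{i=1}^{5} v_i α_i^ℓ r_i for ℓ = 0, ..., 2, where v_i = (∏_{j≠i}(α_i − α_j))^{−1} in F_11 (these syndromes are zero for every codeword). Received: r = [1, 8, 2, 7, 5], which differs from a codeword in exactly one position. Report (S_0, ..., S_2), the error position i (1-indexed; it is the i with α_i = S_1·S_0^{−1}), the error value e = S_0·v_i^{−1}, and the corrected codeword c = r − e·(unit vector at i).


S = (7, 6, 2), error at position 1, error magnitude e = 2, c = [10, 8, 2, 7, 5].

Step 1: column multipliers v_i = (∏_{j≠i}(α_i − α_j))^{−1} mod 11.
  i = 1 (α = 4): (4−7)(4−5)(4−3)(4−6) = (−3)·(−1)·1·(−2) = −6 ≡ 5, so v_1 = 5^{−1} = 9 (mod 11).
  i = 2 (α = 7): (7−4)(7−5)(7−3)(7−6) = 3·2·4·1 = 24 ≡ 2, so v_2 = 2^{−1} = 6 (mod 11).
  i = 3 (α = 5): (5−4)(5−7)(5−3)(5−6) = 1·(−2)·2·(−1) = 4 ≡ 4, so v_3 = 4^{−1} = 3 (mod 11).
  i = 4 (α = 3): (3−4)(3−7)(3−5)(3−6) = (−1)·(−4)·(−2)·(−3) = 24 ≡ 2, so v_4 = 2^{−1} = 6 (mod 11).
  i = 5 (α = 6): (6−4)(6−7)(6−5)(6−3) = 2·(−1)·1·3 = −6 ≡ 5, so v_5 = 5^{−1} = 9 (mod 11).
  v = [9, 6, 3, 6, 9].
Step 2: syndromes of r = [1, 8, 2, 7, 5] (all sums mod 11).
  S_0 = Σ v_i r_i = 9·1 + 6·8 + 3·2 + 6·7 + 9·5 = 150 ≡ 7.
  S_1 = Σ v_i α_i r_i = 9·4·1 + 6·7·8 + 3·5·2 + 6·3·7 + 9·6·5 = 798 ≡ 6.
  α_i^2 mod 11 = [5, 5, 3, 9, 3].
  S_2 = Σ v_i α_i^2 r_i = 9·5·1 + 6·5·8 + 3·3·2 + 6·9·7 + 9·3·5 = 816 ≡ 2.
  S = (7, 6, 2) ≠ 0, so r is not a codeword (an error is present).
Step 3: locate the error. For a single error e at position i, S_ℓ = v_i·e·α_i^ℓ, so α_err = S_1/S_0.
  S_0^{−1} = 7^{−1} = 8 (mod 11), so α_err = 6·8 = 48 ≡ 4 = α_1. Error position i = 1.
  Consistency check: S_2/S_1 = 2·2 = 4 ≡ 4 = α_err ✓ (single-error assumption holds).
Step 4: error magnitude e = S_0/v_1 = S_0·∏_{j≠1}(α_1 − α_j) = 7·5 = 35 ≡ 2 (mod 11).
Step 5: correct position 1: c_1 = r_1 − e = 1 − 2 ≡ 10 (mod 11). Hence c = [10, 8, 2, 7, 5].
  Check: interpolating c through the α_i gives m(x) = 9 + 3·x (degree < 2) with m(α_i) = c_i for every i, so c is indeed a codeword.


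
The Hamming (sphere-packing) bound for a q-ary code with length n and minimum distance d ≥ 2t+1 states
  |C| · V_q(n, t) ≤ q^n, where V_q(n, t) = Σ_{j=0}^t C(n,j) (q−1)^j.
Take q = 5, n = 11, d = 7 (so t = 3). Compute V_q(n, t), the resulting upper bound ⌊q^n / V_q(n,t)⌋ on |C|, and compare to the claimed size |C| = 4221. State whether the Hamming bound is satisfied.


V_q(n, t) = 11485, q^n = 48828125, Hamming bound = 4251, |C| = 4221 ≤ bound (satisfied).

Step 1: Compute V_q(n, t) = Σ_{j=0}^3 C(n, j) (q−1)^j.
  j = 0: C(11,0)·(4)^0 = 1·1 = 1.
  j = 1: C(11,1)·(4)^1 = 11·4 = 44.
  j = 2: C(11,2)·(4)^2 = 55·16 = 880.
  j = 3: C(11,3)·(4)^3 = 165·64 = 10560.
  V_q(n, t) = 1 + 44 + 880 + 10560 = 11485.
Step 2: q^n = 5^11 = 48828125.
Step 3: Hamming bound ⌊q^n / V_q(n,t)⌋ = ⌊48828125/11485⌋ = 4251.
Step 4: Compare |C| = 4221 to 4251: satisfied.
The claimed |C| lies below the Hamming bound.


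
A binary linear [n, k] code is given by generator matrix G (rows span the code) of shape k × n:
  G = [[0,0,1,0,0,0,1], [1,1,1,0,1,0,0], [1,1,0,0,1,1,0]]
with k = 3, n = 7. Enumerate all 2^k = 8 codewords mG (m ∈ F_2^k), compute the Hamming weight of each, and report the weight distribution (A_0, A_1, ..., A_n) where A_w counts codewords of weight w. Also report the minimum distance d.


Weight distribution: A_0 = 1, A_2 = 3, A_4 = 3, A_6 = 1. Minimum distance d = 2.

Enumerate all 2^3 = 8 messages m ∈ F_2^3.
For each, compute codeword c = mG in F_2^7, then tally its weight.
  m = 000 → c = 0000000, weight = 0.
  m = 100 → c = 0010001, weight = 2.
  m = 010 → c = 1110100, weight = 4.
  m = 110 → c = 1100101, weight = 4.
  m = 001 → c = 1100110, weight = 4.
  m = 101 → c = 1110111, weight = 6.
  m = 011 → c = 0010010, weight = 2.
  m = 111 → c = 0000011, weight = 2.
Tally weights:
  weight 0: 1 codewords.
  weight 2: 3 codewords.
  weight 4: 3 codewords.
  weight 6: 1 codewords.
Minimum distance d = smallest w > 0 with A_w > 0 = 2.
Sanity: Σ A_w = 8 = 2^3 = 8 ✓.


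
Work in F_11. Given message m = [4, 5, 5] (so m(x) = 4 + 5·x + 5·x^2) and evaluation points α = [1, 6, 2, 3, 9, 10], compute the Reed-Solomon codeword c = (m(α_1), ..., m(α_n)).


c = [3, 5, 1, 9, 3, 4]

Message polynomial: m(x) = 4 + 5·x + 5·x^2 (mod 11).
For each evaluation point α_i, compute m(α_i) mod 11:
  α_1 = 1: Horner steps 5 → 10 → 3, so m(1) = 3.
  α_2 = 6: Horner steps 5 → 2 → 5, so m(6) = 5.
  α_3 = 2: Horner steps 5 → 4 → 1, so m(2) = 1.
  α_4 = 3: Horner steps 5 → 9 → 9, so m(3) = 9.
  α_5 = 9: Horner steps 5 → 6 → 3, so m(9) = 3.
  α_6 = 10: Horner steps 5 → 0 → 4, so m(10) = 4.
Codeword c = [3, 5, 1, 9, 3, 4] ∈ F_11^6.


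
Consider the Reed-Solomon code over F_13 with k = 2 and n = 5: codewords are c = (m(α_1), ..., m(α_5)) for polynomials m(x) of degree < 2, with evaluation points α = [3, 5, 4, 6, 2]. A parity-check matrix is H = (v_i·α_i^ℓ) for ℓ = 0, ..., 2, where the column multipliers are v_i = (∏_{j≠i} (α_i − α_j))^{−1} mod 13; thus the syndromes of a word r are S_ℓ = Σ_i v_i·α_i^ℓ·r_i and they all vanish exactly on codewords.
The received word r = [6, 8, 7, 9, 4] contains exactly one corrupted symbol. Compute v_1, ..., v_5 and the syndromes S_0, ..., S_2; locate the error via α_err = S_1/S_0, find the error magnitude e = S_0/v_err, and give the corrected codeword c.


S = (7, 1, 2), error at position 5, error magnitude e = 12, c = [6, 8, 7, 9, 5].

Step 1: column multipliers v_i = (∏_{j≠i}(α_i − α_j))^{−1} mod 13.
  i = 1 (α = 3): (3−5)(3−4)(3−6)(3−2) = (−2)·(−1)·(−3)·1 = −6 ≡ 7, so v_1 = 7^{−1} = 2 (mod 13).
  i = 2 (α = 5): (5−3)(5−4)(5−6)(5−2) = 2·1·(−1)·3 = −6 ≡ 7, so v_2 = 7^{−1} = 2 (mod 13).
  i = 3 (α = 4): (4−3)(4−5)(4−6)(4−2) = 1·(−1)·(−2)·2 = 4 ≡ 4, so v_3 = 4^{−1} = 10 (mod 13).
  i = 4 (α = 6): (6−3)(6−5)(6−4)(6−2) = 3·1·2·4 = 24 ≡ 11, so v_4 = 11^{−1} = 6 (mod 13).
  i = 5 (α = 2): (2−3)(2−5)(2−4)(2−6) = (−1)·(−3)·(−2)·(−4) = 24 ≡ 11, so v_5 = 11^{−1} = 6 (mod 13).
  v = [2, 2, 10, 6, 6].
Step 2: syndromes of r = [6, 8, 7, 9, 4] (all sums mod 13).
  S_0 = Σ v_i r_i = 2·6 + 2·8 + 10·7 + 6·9 + 6·4 = 176 ≡ 7.
  S_1 = Σ v_i α_i r_i = 2·3·6 + 2·5·8 + 10·4·7 + 6·6·9 + 6·2·4 = 768 ≡ 1.
  α_i^2 mod 13 = [9, 12, 3, 10, 4].
  S_2 = Σ v_i α_i^2 r_i = 2·9·6 + 2·12·8 + 10·3·7 + 6·10·9 + 6·4·4 = 1146 ≡ 2.
  S = (7, 1, 2) ≠ 0, so r is not a codeword (an error is present).
Step 3: locate the error. For a single error e at position i, S_ℓ = v_i·e·α_i^ℓ, so α_err = S_1/S_0.
  S_0^{−1} = 7^{−1} = 2 (mod 13), so α_err = 1·2 = 2 ≡ 2 = α_5. Error position i = 5.
  Consistency check: S_2/S_1 = 2·1 = 2 ≡ 2 = α_err ✓ (single-error assumption holds).
Step 4: error magnitude e = S_0/v_5 = S_0·∏_{j≠5}(α_5 − α_j) = 7·11 = 77 ≡ 12 (mod 13).
Step 5: correct position 5: c_5 = r_5 − e = 4 − 12 ≡ 5 (mod 13). Hence c = [6, 8, 7, 9, 5].
  Check: interpolating c through the α_i gives m(x) = 3 + 1·x (degree < 2) with m(α_i) = c_i for every i, so c is indeed a codeword.


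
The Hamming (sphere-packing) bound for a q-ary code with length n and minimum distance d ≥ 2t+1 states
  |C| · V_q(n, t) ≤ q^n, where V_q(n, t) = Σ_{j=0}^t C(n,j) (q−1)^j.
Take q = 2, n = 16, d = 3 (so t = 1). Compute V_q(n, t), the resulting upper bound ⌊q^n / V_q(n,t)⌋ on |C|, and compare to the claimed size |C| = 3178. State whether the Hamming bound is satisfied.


V_q(n, t) = 17, q^n = 65536, Hamming bound = 3855, |C| = 3178 ≤ bound (satisfied).

Step 1: Compute V_q(n, t) = Σ_{j=0}^1 C(n, j) (q−1)^j.
  j = 0: C(16,0)·(1)^0 = 1·1 = 1.
  j = 1: C(16,1)·(1)^1 = 16·1 = 16.
  V_q(n, t) = 1 + 16 = 17.
Step 2: q^n = 2^16 = 65536.
Step 3: Hamming bound ⌊q^n / V_q(n,t)⌋ = ⌊65536/17⌋ = 3855.
Step 4: Compare |C| = 3178 to 3855: satisfied.
The claimed |C| lies below the Hamming bound.


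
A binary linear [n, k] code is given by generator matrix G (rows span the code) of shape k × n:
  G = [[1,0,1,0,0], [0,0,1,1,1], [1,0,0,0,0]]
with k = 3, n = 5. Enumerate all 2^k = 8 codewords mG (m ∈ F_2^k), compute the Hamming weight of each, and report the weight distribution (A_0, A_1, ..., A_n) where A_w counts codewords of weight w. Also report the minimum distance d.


Weight distribution: A_0 = 1, A_1 = 2, A_2 = 2, A_3 = 2, A_4 = 1. Minimum distance d = 1.

Enumerate all 2^3 = 8 messages m ∈ F_2^3.
For each, compute codeword c = mG in F_2^5, then tally its weight.
  m = 000 → c = 00000, weight = 0.
  m = 100 → c = 10100, weight = 2.
  m = 010 → c = 00111, weight = 3.
  m = 110 → c = 10011, weight = 3.
  m = 001 → c = 10000, weight = 1.
  m = 101 → c = 00100, weight = 1.
  m = 011 → c = 10111, weight = 4.
  m = 111 → c = 00011, weight = 2.
Tally weights:
  weight 0: 1 codewords.
  weight 1: 2 codewords.
  weight 2: 2 codewords.
  weight 3: 2 codewords.
  weight 4: 1 codewords.
Minimum distance d = smallest w > 0 with A_w > 0 = 1.
Sanity: Σ A_w = 8 = 2^3 = 8 ✓.


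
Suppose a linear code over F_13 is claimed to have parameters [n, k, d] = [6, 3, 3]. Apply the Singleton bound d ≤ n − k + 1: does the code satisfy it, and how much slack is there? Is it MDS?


Singleton RHS = n − k + 1 = 4, slack = 1, bound satisfied, not MDS.

Singleton bound: d ≤ n − k + 1.
Here n = 6, k = 3, so n − k + 1 = 4.
Given d = 3, check d ≤ 4: YES.
Slack = (n − k + 1) − d = 1.
The code is NOT MDS (slack = 1 > 0).
Description: the claimed parameters are [6, 3, 3]_13; such a code would be non-MDS.


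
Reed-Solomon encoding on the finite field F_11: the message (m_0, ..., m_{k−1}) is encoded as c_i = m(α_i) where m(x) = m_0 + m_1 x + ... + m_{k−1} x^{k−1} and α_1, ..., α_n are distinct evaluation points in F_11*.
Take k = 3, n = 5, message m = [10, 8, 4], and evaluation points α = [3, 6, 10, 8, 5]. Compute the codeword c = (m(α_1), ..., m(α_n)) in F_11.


c = [4, 4, 6, 0, 7]

Message polynomial: m(x) = 10 + 8·x + 4·x^2 (mod 11).
For each evaluation point α_i, compute m(α_i) mod 11:
  α_1 = 3: Horner steps 4 → 9 → 4, so m(3) = 4.
  α_2 = 6: Horner steps 4 → 10 → 4, so m(6) = 4.
  α_3 = 10: Horner steps 4 → 4 → 6, so m(10) = 6.
  α_4 = 8: Horner steps 4 → 7 → 0, so m(8) = 0.
  α_5 = 5: Horner steps 4 → 6 → 7, so m(5) = 7.
Codeword c = [4, 4, 6, 0, 7] ∈ F_11^5.


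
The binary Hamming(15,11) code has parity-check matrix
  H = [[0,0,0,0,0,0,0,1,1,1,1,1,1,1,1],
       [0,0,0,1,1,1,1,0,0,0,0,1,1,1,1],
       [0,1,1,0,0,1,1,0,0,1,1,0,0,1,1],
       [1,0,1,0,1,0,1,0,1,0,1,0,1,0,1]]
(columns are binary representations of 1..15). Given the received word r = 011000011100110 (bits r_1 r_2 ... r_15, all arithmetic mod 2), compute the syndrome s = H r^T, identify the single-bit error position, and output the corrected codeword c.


s = (1, 0, 0, 1)^T, error position = 9, corrected codeword c = 011000010100110

Compute s = H r^T mod 2 one row at a time:
  s_1 = 1 + 1 + 1 + 0 + 0 + 1 + 1 + 0 = 5 ≡ 1 (mod 2).
  s_2 = 0 + 0 + 0 + 0 + 0 + 1 + 1 + 0 = 2 ≡ 0 (mod 2).
  s_3 = 1 + 1 + 0 + 0 + 1 + 0 + 1 + 0 = 4 ≡ 0 (mod 2).
  s_4 = 0 + 1 + 0 + 0 + 1 + 0 + 1 + 0 = 3 ≡ 1 (mod 2).
s = (1, 0, 0, 1)^T — this equals column 9 of H (binary 1001), so error is at position 9.
Correct: flip bit 9 of r = 011000011100110 to get c = 011000010100110.
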